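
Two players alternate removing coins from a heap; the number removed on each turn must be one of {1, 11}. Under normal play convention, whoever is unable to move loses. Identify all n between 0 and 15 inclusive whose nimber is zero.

G(0) = 0
G(1) = mex{0} = 1
G(2) = mex{1} = 0
G(3) = mex{0} = 1
G(4) = mex{1} = 0
G(5) = mex{0} = 1
G(6) = mex{1} = 0
G(7) = mex{0} = 1
G(8) = mex{1} = 0
G(9) = mex{0} = 1
G(10) = mex{1} = 0
G(11) = mex{0,0} = 1
G(12) = mex{1,1} = 0
G(13) = mex{0,0} = 1
G(14) = mex{1,1} = 0
G(15) = mex{0,0} = 1
P-positions are exactly the n with G(n) = 0.

0, 2, 4, 6, 8, 10, 12, 14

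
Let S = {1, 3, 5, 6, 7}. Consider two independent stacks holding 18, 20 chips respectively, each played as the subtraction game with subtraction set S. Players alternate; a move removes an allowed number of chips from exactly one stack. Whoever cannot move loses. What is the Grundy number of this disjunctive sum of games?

0

All stacks use S = {1, 3, 5, 6, 7}:
n :  0  1  2  3  4  5  6  7  8  9 10 11 12 13 14 15 16 17 18 19 20
G :  0  1  0  1  0  1  2  3  2  3  2  3  0  1  0  1  0  1  2  3  2
Stack A: G(18) = 2.
Stack B: G(20) = 2.
Combined Grundy value = 2 ⊕ 2 = 0.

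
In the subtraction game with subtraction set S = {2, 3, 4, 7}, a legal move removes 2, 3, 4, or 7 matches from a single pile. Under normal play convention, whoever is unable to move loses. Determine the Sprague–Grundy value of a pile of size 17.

0

G(0) = 0
G(1) = mex{} = 0
G(2) = mex{0} = 1
G(3) = mex{0,0} = 1
G(4) = mex{1,0,0} = 2
G(5) = mex{1,1,0} = 2
G(6) = mex{2,1,1} = 0
G(7) = mex{2,2,1,0} = 3
G(8) = mex{0,2,2,0} = 1
G(9) = mex{3,0,2,1} = 4
G(10) = mex{1,3,0,1} = 2
G(11) = mex{4,1,3,2} = 0
G(12) = mex{2,4,1,2} = 0
G(13) = mex{0,2,4,0} = 1
G(14) = mex{0,0,2,3} = 1
G(15) = mex{1,0,0,1} = 2
G(16) = mex{1,1,0,4} = 2
G(17) = mex{2,1,1,2} = 0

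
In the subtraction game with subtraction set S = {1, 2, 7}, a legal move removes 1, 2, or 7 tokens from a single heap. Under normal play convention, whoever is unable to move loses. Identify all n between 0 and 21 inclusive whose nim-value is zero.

0, 3, 6, 9, 12, 15, 18, 21

n :  0  1  2  3  4  5  6  7  8  9 10 11 12 13 14 15 16 17 18 19 20 21
G :  0  1  2  0  1  2  0  1  2  0  1  2  0  1  2  0  1  2  0  1  2  0
P-positions are exactly the n with G(n) = 0.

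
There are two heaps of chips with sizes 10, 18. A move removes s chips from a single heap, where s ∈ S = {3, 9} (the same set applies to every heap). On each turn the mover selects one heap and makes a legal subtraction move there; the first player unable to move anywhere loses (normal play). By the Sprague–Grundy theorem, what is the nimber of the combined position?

All heaps use S = {3, 9}:
G(0) = 0
G(1) = mex{} = 0
G(2) = mex{} = 0
G(3) = mex{0} = 1
G(4) = mex{0} = 1
G(5) = mex{0} = 1
G(6) = mex{1} = 0
G(7) = mex{1} = 0
G(8) = mex{1} = 0
G(9) = mex{0,0} = 1
G(10) = mex{0,0} = 1
G(11) = mex{0,0} = 1
G(12) = mex{1,1} = 0
G(13) = mex{1,1} = 0
G(14) = mex{1,1} = 0
G(15) = mex{0,0} = 1
G(16) = mex{0,0} = 1
G(17) = mex{0,0} = 1
G(18) = mex{1,1} = 0
Heap A: G(10) = 1.
Heap B: G(18) = 0.
Combined Grundy value = 1 ⊕ 0 = 1.

1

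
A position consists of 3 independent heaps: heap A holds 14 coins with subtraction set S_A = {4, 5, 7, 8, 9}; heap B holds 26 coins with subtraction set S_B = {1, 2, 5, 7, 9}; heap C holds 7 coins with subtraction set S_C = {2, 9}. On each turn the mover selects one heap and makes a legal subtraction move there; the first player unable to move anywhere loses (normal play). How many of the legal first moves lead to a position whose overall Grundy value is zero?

Heap A, S = {4, 5, 7, 8, 9}:
n :  0  1  2  3  4  5  6  7  8  9 10 11 12 13 14
G :  0  0  0  0  1  1  1  1  2  2  2  2  3  0  0
G_A(14) = 0.
Heap B, S = {1, 2, 5, 7, 9}:
n :  0  1  2  3  4  5  6  7  8  9 10 11 12 13 14 15 16 17 18 19 20 21 22 23 24 25 26
G :  0  1  2  0  1  2  0  1  2  3  4  5  3  4  0  1  2  0  1  2  0  1  2  3  4  5  3
G_B(26) = 3.
Heap C, S = {2, 9}:
n : 0 1 2 3 4 5 6 7
G : 0 0 1 1 0 0 1 1
G_C(7) = 1.
Combined Grundy value = 0 ⊕ 3 ⊕ 1 = 2.
A winning move leaves total XOR = 0, i.e. changes one component's Grundy value g to g ⊕ X where X is the current total.
Heap A: need g' = 0⊕2 = 2. Options: 14−4→G=2, 14−5→G=2, 14−7→G=1, 14−8→G=1, 14−9→G=1. Hits: 2.
Heap B: need g' = 3⊕2 = 1. Options: 26−1→G=5, 26−2→G=4, 26−5→G=1, 26−7→G=2, 26−9→G=0. Hits: 1.
Heap C: need g' = 1⊕2 = 3. Options: 7−2→G=0. Hits: 0.

3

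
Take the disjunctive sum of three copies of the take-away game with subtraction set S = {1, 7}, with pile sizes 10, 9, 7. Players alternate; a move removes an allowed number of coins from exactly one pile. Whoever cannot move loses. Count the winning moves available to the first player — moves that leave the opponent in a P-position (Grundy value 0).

0

All piles use S = {1, 7}:
G(0) = 0
G(1) = mex{0} = 1
G(2) = mex{1} = 0
G(3) = mex{0} = 1
G(4) = mex{1} = 0
G(5) = mex{0} = 1
G(6) = mex{1} = 0
G(7) = mex{0,0} = 1
G(8) = mex{1,1} = 0
G(9) = mex{0,0} = 1
G(10) = mex{1,1} = 0
Pile A: G(10) = 0.
Pile B: G(9) = 1.
Pile C: G(7) = 1.
Combined Grundy value = 0 ⊕ 1 ⊕ 1 = 0.
A winning move leaves total XOR = 0, i.e. changes one component's Grundy value g to g ⊕ X where X is the current total.
Pile A: target g' = 0⊕0 = 0, but every legal move changes the Grundy value (mex property), so 0 moves.
Pile B: target g' = 1⊕0 = 1, but every legal move changes the Grundy value (mex property), so 0 moves.
Pile C: target g' = 1⊕0 = 1, but every legal move changes the Grundy value (mex property), so 0 moves.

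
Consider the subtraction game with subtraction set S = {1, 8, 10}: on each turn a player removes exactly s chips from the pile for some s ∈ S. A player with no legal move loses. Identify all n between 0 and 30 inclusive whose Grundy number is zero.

n :  0  1  2  3  4  5  6  7  8  9 10 11 12 13 14 15 16 17 18 19 20 21 22 23 24 25 26 27 28 29 30
G :  0  1  0  1  0  1  0  1  2  0  1  0  1  0  1  0  1  2  0  1  0  1  0  1  0  1  2  0  1  0  1
P-positions are exactly the n with G(n) = 0.

0, 2, 4, 6, 9, 11, 13, 15, 18, 20, 22, 24, 27, 29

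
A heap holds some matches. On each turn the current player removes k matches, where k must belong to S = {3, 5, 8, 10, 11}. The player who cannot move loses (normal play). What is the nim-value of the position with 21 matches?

2

n :  0  1  2  3  4  5  6  7  8  9 10 11 12 13 14 15 16 17 18 19 20 21
G :  0  0  0  1  1  1  2  2  2  3  3  3  4  4  0  0  0  1  1  1  2  2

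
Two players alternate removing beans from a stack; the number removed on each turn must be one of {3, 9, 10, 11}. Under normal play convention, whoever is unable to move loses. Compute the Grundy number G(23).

G(0) = 0
G(1) = mex{} = 0
G(2) = mex{} = 0
G(3) = mex{0} = 1
G(4) = mex{0} = 1
G(5) = mex{0} = 1
G(6) = mex{1} = 0
G(7) = mex{1} = 0
G(8) = mex{1} = 0
G(9) = mex{0,0} = 1
G(10) = mex{0,0,0} = 1
G(11) = mex{0,0,0,0} = 1
G(12) = mex{1,1,0,0} = 2
G(13) = mex{1,1,1,0} = 2
G(14) = mex{1,1,1,1} = 0
G(15) = mex{2,0,1,1} = 3
G(16) = mex{2,0,0,1} = 3
G(17) = mex{0,0,0,0} = 1
G(18) = mex{3,1,0,0} = 2
G(19) = mex{3,1,1,0} = 2
G(20) = mex{1,1,1,1} = 0
G(21) = mex{2,2,1,1} = 0
G(22) = mex{2,2,2,1} = 0
G(23) = mex{0,0,2,2} = 1

1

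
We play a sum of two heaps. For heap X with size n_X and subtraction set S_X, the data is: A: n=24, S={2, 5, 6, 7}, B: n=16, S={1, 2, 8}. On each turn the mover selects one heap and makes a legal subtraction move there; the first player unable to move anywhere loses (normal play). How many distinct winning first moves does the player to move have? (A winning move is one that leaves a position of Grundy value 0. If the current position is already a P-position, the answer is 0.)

2

Heap A, S = {2, 5, 6, 7}:
n :  0  1  2  3  4  5  6  7  8  9 10 11 12 13 14 15 16 17 18 19 20 21 22 23 24
G :  0  0  1  1  0  2  1  3  2  2  3  3  0  0  1  1  0  2  1  3  2  2  3  3  0
G_A(24) = 0.
Heap B, S = {1, 2, 8}:
n :  0  1  2  3  4  5  6  7  8  9 10 11 12 13 14 15 16
G :  0  1  2  0  1  2  0  1  2  0  1  2  0  1  2  0  1
G_B(16) = 1.
Combined Grundy value = 0 ⊕ 1 = 1.
A winning move leaves total XOR = 0, i.e. changes one component's Grundy value g to g ⊕ X where X is the current total.
Heap A: need g' = 0⊕1 = 1. Options: 24−2→G=3, 24−5→G=3, 24−6→G=1, 24−7→G=2. Hits: 1.
Heap B: need g' = 1⊕1 = 0. Options: 16−1→G=0, 16−2→G=2, 16−8→G=2. Hits: 1.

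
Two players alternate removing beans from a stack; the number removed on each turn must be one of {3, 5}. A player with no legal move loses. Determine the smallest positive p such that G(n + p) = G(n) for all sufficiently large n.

G(0) = 0
G(1) = mex{} = 0
G(2) = mex{} = 0
G(3) = mex{0} = 1
G(4) = mex{0} = 1
G(5) = mex{0,0} = 1
G(6) = mex{1,0} = 2
G(7) = mex{1,0} = 2
G(8) = mex{1,1} = 0
G(9) = mex{2,1} = 0
G(10) = mex{2,1} = 0
G(11) = mex{0,2} = 1
G(12) = mex{0,2} = 1
G(13) = mex{0,0} = 1
G(14) = mex{1,0} = 2
G(15) = mex{1,0} = 2
G(16) = mex{1,1} = 0
G(17) = mex{2,1} = 0
G(n+8) = G(n) holds for n = 0,…,4 (a full window of length max(S) = 5), so the sequence is purely periodic with period 8.

8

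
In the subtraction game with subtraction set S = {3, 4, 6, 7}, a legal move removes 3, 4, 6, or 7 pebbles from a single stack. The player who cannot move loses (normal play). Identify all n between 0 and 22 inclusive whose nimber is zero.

n :  0  1  2  3  4  5  6  7  8  9 10 11 12 13 14 15 16 17 18 19 20 21 22
G :  0  0  0  1  1  1  2  2  2  3  0  0  0  1  1  1  2  2  2  3  0  0  0
P-positions are exactly the n with G(n) = 0.

0, 1, 2, 10, 11, 12, 20, 21, 22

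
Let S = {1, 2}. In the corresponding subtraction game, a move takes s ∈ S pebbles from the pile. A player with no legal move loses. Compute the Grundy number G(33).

0

n :  0  1  2  3  4  5  6  7  8  9 10 11 12 13 14 15 16 17 18 19 20 21 22 23 24 25 26 27 28 29 30 31 32 33
G :  0  1  2  0  1  2  0  1  2  0  1  2  0  1  2  0  1  2  0  1  2  0  1  2  0  1  2  0  1  2  0  1  2  0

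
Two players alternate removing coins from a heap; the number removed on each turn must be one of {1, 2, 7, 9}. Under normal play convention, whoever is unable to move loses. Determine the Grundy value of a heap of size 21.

G(0) = 0
G(1) = mex{0} = 1
G(2) = mex{1,0} = 2
G(3) = mex{2,1} = 0
G(4) = mex{0,2} = 1
G(5) = mex{1,0} = 2
G(6) = mex{2,1} = 0
G(7) = mex{0,2,0} = 1
G(8) = mex{1,0,1} = 2
G(9) = mex{2,1,2,0} = 3
G(10) = mex{3,2,0,1} = 4
G(11) = mex{4,3,1,2} = 0
G(12) = mex{0,4,2,0} = 1
G(13) = mex{1,0,0,1} = 2
G(14) = mex{2,1,1,2} = 0
G(15) = mex{0,2,2,0} = 1
G(16) = mex{1,0,3,1} = 2
G(17) = mex{2,1,4,2} = 0
G(18) = mex{0,2,0,3} = 1
G(19) = mex{1,0,1,4} = 2
G(20) = mex{2,1,2,0} = 3
G(21) = mex{3,2,0,1} = 4

4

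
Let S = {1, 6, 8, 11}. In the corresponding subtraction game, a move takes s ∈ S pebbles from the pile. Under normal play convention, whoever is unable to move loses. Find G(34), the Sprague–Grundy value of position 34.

n :  0  1  2  3  4  5  6  7  8  9 10 11 12 13 14 15 16 17 18 19 20 21 22 23 24 25 26 27 28 29 30 31 32 33 34
G :  0  1  0  1  0  1  2  0  1  0  1  2  3  2  0  1  0  1  2  0  1  0  1  0  1  2  0  1  0  1  2  3  2  0  1

1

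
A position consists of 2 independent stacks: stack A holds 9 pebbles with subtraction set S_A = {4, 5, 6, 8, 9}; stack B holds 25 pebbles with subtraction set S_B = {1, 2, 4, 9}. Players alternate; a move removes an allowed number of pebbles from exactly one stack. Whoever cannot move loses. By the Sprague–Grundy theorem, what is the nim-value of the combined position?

2

Stack A, S = {4, 5, 6, 8, 9}:
G(0) = 0
G(1) = mex{} = 0
G(2) = mex{} = 0
G(3) = mex{} = 0
G(4) = mex{0} = 1
G(5) = mex{0,0} = 1
G(6) = mex{0,0,0} = 1
G(7) = mex{0,0,0} = 1
G(8) = mex{1,0,0,0} = 2
G(9) = mex{1,1,0,0,0} = 2
G_A(9) = 2.
Stack B, S = {1, 2, 4, 9}:
n :  0  1  2  3  4  5  6  7  8  9 10 11 12 13 14 15 16 17 18 19 20 21 22 23 24 25
G :  0  1  2  0  1  2  0  1  2  3  4  0  1  2  0  1  2  0  1  2  3  4  0  1  2  0
G_B(25) = 0.
Combined Grundy value = 2 ⊕ 0 = 2.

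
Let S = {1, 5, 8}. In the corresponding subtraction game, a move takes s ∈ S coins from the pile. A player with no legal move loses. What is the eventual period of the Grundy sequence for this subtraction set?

13

G(0) = 0
G(1) = mex{0} = 1
G(2) = mex{1} = 0
G(3) = mex{0} = 1
G(4) = mex{1} = 0
G(5) = mex{0,0} = 1
G(6) = mex{1,1} = 0
G(7) = mex{0,0} = 1
G(8) = mex{1,1,0} = 2
G(9) = mex{2,0,1} = 3
G(10) = mex{3,1,0} = 2
G(11) = mex{2,0,1} = 3
G(12) = mex{3,1,0} = 2
G(13) = mex{2,2,1} = 0
G(14) = mex{0,3,0} = 1
G(15) = mex{1,2,1} = 0
G(16) = mex{0,3,2} = 1
G(17) = mex{1,2,3} = 0
G(18) = mex{0,0,2} = 1
G(19) = mex{1,1,3} = 0
G(20) = mex{0,0,2} = 1
G(21) = mex{1,1,0} = 2
G(22) = mex{2,0,1} = 3
G(23) = mex{3,1,0} = 2
G(24) = mex{2,0,1} = 3
G(25) = mex{3,1,0} = 2
G(26) = mex{2,2,1} = 0
G(27) = mex{0,3,0} = 1
G(n+13) = G(n) holds for n = 0,…,7 (a full window of length max(S) = 8), so the sequence is purely periodic with period 13.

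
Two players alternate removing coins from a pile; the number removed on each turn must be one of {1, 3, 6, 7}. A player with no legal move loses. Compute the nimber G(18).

2

n :  0  1  2  3  4  5  6  7  8  9 10 11 12 13 14 15 16 17 18
G :  0  1  0  1  0  1  2  3  2  3  2  3  0  1  0  1  0  1  2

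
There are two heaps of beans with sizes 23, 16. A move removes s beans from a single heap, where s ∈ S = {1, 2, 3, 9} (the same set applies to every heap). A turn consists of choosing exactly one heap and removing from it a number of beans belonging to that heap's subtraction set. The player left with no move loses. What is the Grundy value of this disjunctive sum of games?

All heaps use S = {1, 2, 3, 9}:
n :  0  1  2  3  4  5  6  7  8  9 10 11 12 13 14 15 16 17 18 19 20 21 22 23
G :  0  1  2  3  0  1  2  3  0  1  2  3  0  1  2  3  0  1  2  3  0  1  2  3
Heap A: G(23) = 3.
Heap B: G(16) = 0.
Combined Grundy value = 3 ⊕ 0 = 3.

3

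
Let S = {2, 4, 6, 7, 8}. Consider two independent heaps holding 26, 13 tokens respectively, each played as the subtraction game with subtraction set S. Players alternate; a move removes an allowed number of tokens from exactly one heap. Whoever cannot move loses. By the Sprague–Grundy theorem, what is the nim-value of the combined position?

All heaps use S = {2, 4, 6, 7, 8}:
n :  0  1  2  3  4  5  6  7  8  9 10 11 12 13 14 15 16 17 18 19 20 21 22 23 24 25 26
G :  0  0  1  1  2  2  3  3  4  4  0  0  1  1  2  2  3  3  4  4  0  0  1  1  2  2  3
Heap A: G(26) = 3.
Heap B: G(13) = 1.
Combined Grundy value = 3 ⊕ 1 = 2.

2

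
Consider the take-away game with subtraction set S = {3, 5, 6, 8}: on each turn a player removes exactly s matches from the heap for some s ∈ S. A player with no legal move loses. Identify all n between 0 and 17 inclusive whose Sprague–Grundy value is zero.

G(0) = 0
G(1) = mex{} = 0
G(2) = mex{} = 0
G(3) = mex{0} = 1
G(4) = mex{0} = 1
G(5) = mex{0,0} = 1
G(6) = mex{1,0,0} = 2
G(7) = mex{1,0,0} = 2
G(8) = mex{1,1,0,0} = 2
G(9) = mex{2,1,1,0} = 3
G(10) = mex{2,1,1,0} = 3
G(11) = mex{2,2,1,1} = 0
G(12) = mex{3,2,2,1} = 0
G(13) = mex{3,2,2,1} = 0
G(14) = mex{0,3,2,2} = 1
G(15) = mex{0,3,3,2} = 1
G(16) = mex{0,0,3,2} = 1
G(17) = mex{1,0,0,3} = 2
P-positions are exactly the n with G(n) = 0.

0, 1, 2, 11, 12, 13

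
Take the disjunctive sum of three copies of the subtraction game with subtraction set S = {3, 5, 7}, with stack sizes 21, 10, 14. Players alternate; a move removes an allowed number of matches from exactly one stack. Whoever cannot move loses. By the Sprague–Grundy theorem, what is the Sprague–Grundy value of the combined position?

1

All stacks use S = {3, 5, 7}:
G(0) = 0
G(1) = mex{} = 0
G(2) = mex{} = 0
G(3) = mex{0} = 1
G(4) = mex{0} = 1
G(5) = mex{0,0} = 1
G(6) = mex{1,0} = 2
G(7) = mex{1,0,0} = 2
G(8) = mex{1,1,0} = 2
G(9) = mex{2,1,0} = 3
G(10) = mex{2,1,1} = 0
G(11) = mex{2,2,1} = 0
G(12) = mex{3,2,1} = 0
G(13) = mex{0,2,2} = 1
G(14) = mex{0,3,2} = 1
G(15) = mex{0,0,2} = 1
G(16) = mex{1,0,3} = 2
G(17) = mex{1,0,0} = 2
G(18) = mex{1,1,0} = 2
G(19) = mex{2,1,0} = 3
G(20) = mex{2,1,1} = 0
G(21) = mex{2,2,1} = 0
Stack A: G(21) = 0.
Stack B: G(10) = 0.
Stack C: G(14) = 1.
Combined Grundy value = 0 ⊕ 0 ⊕ 1 = 1.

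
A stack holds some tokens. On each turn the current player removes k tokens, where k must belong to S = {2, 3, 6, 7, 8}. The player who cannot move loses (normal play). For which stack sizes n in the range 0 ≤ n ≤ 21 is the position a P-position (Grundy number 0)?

G(0) = 0
G(1) = mex{} = 0
G(2) = mex{0} = 1
G(3) = mex{0,0} = 1
G(4) = mex{1,0} = 2
G(5) = mex{1,1} = 0
G(6) = mex{2,1,0} = 3
G(7) = mex{0,2,0,0} = 1
G(8) = mex{3,0,1,0,0} = 2
G(9) = mex{1,3,1,1,0} = 2
G(10) = mex{2,1,2,1,1} = 0
G(11) = mex{2,2,0,2,1} = 3
G(12) = mex{0,2,3,0,2} = 1
G(13) = mex{3,0,1,3,0} = 2
G(14) = mex{1,3,2,1,3} = 0
G(15) = mex{2,1,2,2,1} = 0
G(16) = mex{0,2,0,2,2} = 1
G(17) = mex{0,0,3,0,2} = 1
G(18) = mex{1,0,1,3,0} = 2
G(19) = mex{1,1,2,1,3} = 0
G(20) = mex{2,1,0,2,1} = 3
G(21) = mex{0,2,0,0,2} = 1
P-positions are exactly the n with G(n) = 0.

0, 1, 5, 10, 14, 15, 19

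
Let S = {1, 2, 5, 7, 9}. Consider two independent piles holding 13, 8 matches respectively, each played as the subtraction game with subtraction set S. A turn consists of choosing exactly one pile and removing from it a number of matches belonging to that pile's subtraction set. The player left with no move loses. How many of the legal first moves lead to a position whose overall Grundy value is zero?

1

All piles use S = {1, 2, 5, 7, 9}:
G(0) = 0
G(1) = mex{0} = 1
G(2) = mex{1,0} = 2
G(3) = mex{2,1} = 0
G(4) = mex{0,2} = 1
G(5) = mex{1,0,0} = 2
G(6) = mex{2,1,1} = 0
G(7) = mex{0,2,2,0} = 1
G(8) = mex{1,0,0,1} = 2
G(9) = mex{2,1,1,2,0} = 3
G(10) = mex{3,2,2,0,1} = 4
G(11) = mex{4,3,0,1,2} = 5
G(12) = mex{5,4,1,2,0} = 3
G(13) = mex{3,5,2,0,1} = 4
Pile A: G(13) = 4.
Pile B: G(8) = 2.
Combined Grundy value = 4 ⊕ 2 = 6.
A winning move leaves total XOR = 0, i.e. changes one component's Grundy value g to g ⊕ X where X is the current total.
Pile A: need g' = 4⊕6 = 2. Options: 13−1→G=3, 13−2→G=5, 13−5→G=2, 13−7→G=0, 13−9→G=1. Hits: 1.
Pile B: need g' = 2⊕6 = 4. Options: 8−1→G=1, 8−2→G=0, 8−5→G=0, 8−7→G=1. Hits: 0.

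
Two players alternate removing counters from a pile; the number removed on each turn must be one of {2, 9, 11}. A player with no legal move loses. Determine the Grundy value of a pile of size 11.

3

n :  0  1  2  3  4  5  6  7  8  9 10 11
G :  0  0  1  1  0  0  1  1  0  2  1  3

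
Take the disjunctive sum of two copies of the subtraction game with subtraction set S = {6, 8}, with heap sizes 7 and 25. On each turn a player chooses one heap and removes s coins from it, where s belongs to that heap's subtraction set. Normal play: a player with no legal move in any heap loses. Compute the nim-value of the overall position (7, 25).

0

All heaps use S = {6, 8}:
G(0) = 0
G(1) = mex{} = 0
G(2) = mex{} = 0
G(3) = mex{} = 0
G(4) = mex{} = 0
G(5) = mex{} = 0
G(6) = mex{0} = 1
G(7) = mex{0} = 1
G(8) = mex{0,0} = 1
G(9) = mex{0,0} = 1
G(10) = mex{0,0} = 1
G(11) = mex{0,0} = 1
G(12) = mex{1,0} = 2
G(13) = mex{1,0} = 2
G(14) = mex{1,1} = 0
G(15) = mex{1,1} = 0
G(16) = mex{1,1} = 0
G(17) = mex{1,1} = 0
G(18) = mex{2,1} = 0
G(19) = mex{2,1} = 0
G(20) = mex{0,2} = 1
G(21) = mex{0,2} = 1
G(22) = mex{0,0} = 1
G(23) = mex{0,0} = 1
G(24) = mex{0,0} = 1
G(25) = mex{0,0} = 1
Heap A: G(7) = 1.
Heap B: G(25) = 1.
Combined Grundy value = 1 ⊕ 1 = 0.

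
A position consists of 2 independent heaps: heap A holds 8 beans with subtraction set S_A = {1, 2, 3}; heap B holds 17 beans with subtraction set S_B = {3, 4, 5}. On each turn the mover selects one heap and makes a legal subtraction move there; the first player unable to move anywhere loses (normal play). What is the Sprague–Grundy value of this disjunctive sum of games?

0

Heap A, S = {1, 2, 3}:
G(0) = 0
G(1) = mex{0} = 1
G(2) = mex{1,0} = 2
G(3) = mex{2,1,0} = 3
G(4) = mex{3,2,1} = 0
G(5) = mex{0,3,2} = 1
G(6) = mex{1,0,3} = 2
G(7) = mex{2,1,0} = 3
G(8) = mex{3,2,1} = 0
G_A(8) = 0.
Heap B, S = {3, 4, 5}:
G(0) = 0
G(1) = mex{} = 0
G(2) = mex{} = 0
G(3) = mex{0} = 1
G(4) = mex{0,0} = 1
G(5) = mex{0,0,0} = 1
G(6) = mex{1,0,0} = 2
G(7) = mex{1,1,0} = 2
G(8) = mex{1,1,1} = 0
G(9) = mex{2,1,1} = 0
G(10) = mex{2,2,1} = 0
G(11) = mex{0,2,2} = 1
G(12) = mex{0,0,2} = 1
G(13) = mex{0,0,0} = 1
G(14) = mex{1,0,0} = 2
G(15) = mex{1,1,0} = 2
G(16) = mex{1,1,1} = 0
G(17) = mex{2,1,1} = 0
G_B(17) = 0.
Combined Grundy value = 0 ⊕ 0 = 0.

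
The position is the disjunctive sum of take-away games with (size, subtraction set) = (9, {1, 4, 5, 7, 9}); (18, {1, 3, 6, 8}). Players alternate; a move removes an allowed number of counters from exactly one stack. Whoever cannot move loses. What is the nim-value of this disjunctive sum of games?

Stack A, S = {1, 4, 5, 7, 9}:
n : 0 1 2 3 4 5 6 7 8 9
G : 0 1 0 1 2 3 2 3 0 1
G_A(9) = 1.
Stack B, S = {1, 3, 6, 8}:
n :  0  1  2  3  4  5  6  7  8  9 10 11 12 13 14 15 16 17 18
G :  0  1  0  1  0  1  2  3  2  0  1  0  1  0  1  2  3  2  0
G_B(18) = 0.
Combined Grundy value = 1 ⊕ 0 = 1.

1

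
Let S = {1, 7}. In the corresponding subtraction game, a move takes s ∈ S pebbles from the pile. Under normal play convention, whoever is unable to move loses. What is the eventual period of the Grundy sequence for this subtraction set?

2

G(0) = 0
G(1) = mex{0} = 1
G(2) = mex{1} = 0
G(3) = mex{0} = 1
G(4) = mex{1} = 0
G(5) = mex{0} = 1
G(6) = mex{1} = 0
G(7) = mex{0,0} = 1
G(8) = mex{1,1} = 0
G(9) = mex{0,0} = 1
G(10) = mex{1,1} = 0
G(11) = mex{0,0} = 1
G(12) = mex{1,1} = 0
G(13) = mex{0,0} = 1
G(14) = mex{1,1} = 0
G(n+2) = G(n) holds for n = 0,…,6 (a full window of length max(S) = 7), so the sequence is purely periodic with period 2.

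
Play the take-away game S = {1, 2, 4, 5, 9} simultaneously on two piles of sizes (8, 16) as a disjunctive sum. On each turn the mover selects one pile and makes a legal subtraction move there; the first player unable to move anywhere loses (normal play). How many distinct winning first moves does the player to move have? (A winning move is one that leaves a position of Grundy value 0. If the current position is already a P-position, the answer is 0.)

All piles use S = {1, 2, 4, 5, 9}:
n :  0  1  2  3  4  5  6  7  8  9 10 11 12 13 14 15 16
G :  0  1  2  0  1  2  0  1  2  3  4  5  3  0  1  2  0
Pile A: G(8) = 2.
Pile B: G(16) = 0.
Combined Grundy value = 2 ⊕ 0 = 2.
A winning move leaves total XOR = 0, i.e. changes one component's Grundy value g to g ⊕ X where X is the current total.
Pile A: need g' = 2⊕2 = 0. Options: 8−1→G=1, 8−2→G=0, 8−4→G=1, 8−5→G=0. Hits: 2.
Pile B: need g' = 0⊕2 = 2. Options: 16−1→G=2, 16−2→G=1, 16−4→G=3, 16−5→G=5, 16−9→G=1. Hits: 1.

3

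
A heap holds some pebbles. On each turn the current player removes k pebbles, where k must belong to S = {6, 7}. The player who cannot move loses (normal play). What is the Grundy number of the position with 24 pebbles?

G(0) = 0
G(1) = mex{} = 0
G(2) = mex{} = 0
G(3) = mex{} = 0
G(4) = mex{} = 0
G(5) = mex{} = 0
G(6) = mex{0} = 1
G(7) = mex{0,0} = 1
G(8) = mex{0,0} = 1
G(9) = mex{0,0} = 1
G(10) = mex{0,0} = 1
G(11) = mex{0,0} = 1
G(12) = mex{1,0} = 2
G(13) = mex{1,1} = 0
G(14) = mex{1,1} = 0
G(15) = mex{1,1} = 0
G(16) = mex{1,1} = 0
G(17) = mex{1,1} = 0
G(18) = mex{2,1} = 0
G(19) = mex{0,2} = 1
G(20) = mex{0,0} = 1
G(21) = mex{0,0} = 1
G(22) = mex{0,0} = 1
G(23) = mex{0,0} = 1
G(24) = mex{0,0} = 1

1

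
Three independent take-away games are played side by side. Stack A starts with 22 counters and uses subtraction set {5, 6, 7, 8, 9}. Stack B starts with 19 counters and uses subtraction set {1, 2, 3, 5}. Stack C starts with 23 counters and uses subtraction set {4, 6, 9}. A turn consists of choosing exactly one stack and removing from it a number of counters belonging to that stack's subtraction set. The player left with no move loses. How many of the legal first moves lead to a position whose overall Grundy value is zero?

Stack A, S = {5, 6, 7, 8, 9}:
G(0) = 0
G(1) = mex{} = 0
G(2) = mex{} = 0
G(3) = mex{} = 0
G(4) = mex{} = 0
G(5) = mex{0} = 1
G(6) = mex{0,0} = 1
G(7) = mex{0,0,0} = 1
G(8) = mex{0,0,0,0} = 1
G(9) = mex{0,0,0,0,0} = 1
G(10) = mex{1,0,0,0,0} = 2
G(11) = mex{1,1,0,0,0} = 2
G(12) = mex{1,1,1,0,0} = 2
G(13) = mex{1,1,1,1,0} = 2
G(14) = mex{1,1,1,1,1} = 0
G(15) = mex{2,1,1,1,1} = 0
G(16) = mex{2,2,1,1,1} = 0
G(17) = mex{2,2,2,1,1} = 0
G(18) = mex{2,2,2,2,1} = 0
G(19) = mex{0,2,2,2,2} = 1
G(20) = mex{0,0,2,2,2} = 1
G(21) = mex{0,0,0,2,2} = 1
G(22) = mex{0,0,0,0,2} = 1
G_A(22) = 1.
Stack B, S = {1, 2, 3, 5}:
n :  0  1  2  3  4  5  6  7  8  9 10 11 12 13 14 15 16 17 18 19
G :  0  1  2  3  0  1  2  3  0  1  2  3  0  1  2  3  0  1  2  3
G_B(19) = 3.
Stack C, S = {4, 6, 9}:
G(0) = 0
G(1) = mex{} = 0
G(2) = mex{} = 0
G(3) = mex{} = 0
G(4) = mex{0} = 1
G(5) = mex{0} = 1
G(6) = mex{0,0} = 1
G(7) = mex{0,0} = 1
G(8) = mex{1,0} = 2
G(9) = mex{1,0,0} = 2
G(10) = mex{1,1,0} = 2
G(11) = mex{1,1,0} = 2
G(12) = mex{2,1,0} = 3
G(13) = mex{2,1,1} = 0
G(14) = mex{2,2,1} = 0
G(15) = mex{2,2,1} = 0
G(16) = mex{3,2,1} = 0
G(17) = mex{0,2,2} = 1
G(18) = mex{0,3,2} = 1
G(19) = mex{0,0,2} = 1
G(20) = mex{0,0,2} = 1
G(21) = mex{1,0,3} = 2
G(22) = mex{1,0,0} = 2
G(23) = mex{1,1,0} = 2
G_C(23) = 2.
Combined Grundy value = 1 ⊕ 3 ⊕ 2 = 0.
A winning move leaves total XOR = 0, i.e. changes one component's Grundy value g to g ⊕ X where X is the current total.
Stack A: target g' = 1⊕0 = 1, but every legal move changes the Grundy value (mex property), so 0 moves.
Stack B: target g' = 3⊕0 = 3, but every legal move changes the Grundy value (mex property), so 0 moves.
Stack C: target g' = 2⊕0 = 2, but every legal move changes the Grundy value (mex property), so 0 moves.

0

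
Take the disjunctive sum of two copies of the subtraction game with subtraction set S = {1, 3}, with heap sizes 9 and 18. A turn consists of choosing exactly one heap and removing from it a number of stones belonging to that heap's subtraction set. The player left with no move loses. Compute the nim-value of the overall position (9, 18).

1

All heaps use S = {1, 3}:
G(0) = 0
G(1) = mex{0} = 1
G(2) = mex{1} = 0
G(3) = mex{0,0} = 1
G(4) = mex{1,1} = 0
G(5) = mex{0,0} = 1
G(6) = mex{1,1} = 0
G(7) = mex{0,0} = 1
G(8) = mex{1,1} = 0
G(9) = mex{0,0} = 1
G(10) = mex{1,1} = 0
G(11) = mex{0,0} = 1
G(12) = mex{1,1} = 0
G(13) = mex{0,0} = 1
G(14) = mex{1,1} = 0
G(15) = mex{0,0} = 1
G(16) = mex{1,1} = 0
G(17) = mex{0,0} = 1
G(18) = mex{1,1} = 0
Heap A: G(9) = 1.
Heap B: G(18) = 0.
Combined Grundy value = 1 ⊕ 0 = 1.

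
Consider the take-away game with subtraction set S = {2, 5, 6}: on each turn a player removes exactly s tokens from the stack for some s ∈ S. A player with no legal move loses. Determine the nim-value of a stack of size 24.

n :  0  1  2  3  4  5  6  7  8  9 10 11 12 13 14 15 16 17 18 19 20 21 22 23 24
G :  0  0  1  1  0  2  1  3  0  2  1  0  0  1  1  0  2  1  3  0  2  1  0  0  1

1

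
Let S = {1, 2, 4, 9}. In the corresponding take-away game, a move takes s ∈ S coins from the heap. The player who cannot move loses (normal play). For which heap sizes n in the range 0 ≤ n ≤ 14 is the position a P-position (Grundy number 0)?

0, 3, 6, 11, 14

n :  0  1  2  3  4  5  6  7  8  9 10 11 12 13 14
G :  0  1  2  0  1  2  0  1  2  3  4  0  1  2  0
P-positions are exactly the n with G(n) = 0.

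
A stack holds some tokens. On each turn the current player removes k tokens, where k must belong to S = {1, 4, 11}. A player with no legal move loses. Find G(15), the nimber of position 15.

0

n :  0  1  2  3  4  5  6  7  8  9 10 11 12 13 14 15
G :  0  1  0  1  2  0  1  0  1  2  0  1  0  1  2  0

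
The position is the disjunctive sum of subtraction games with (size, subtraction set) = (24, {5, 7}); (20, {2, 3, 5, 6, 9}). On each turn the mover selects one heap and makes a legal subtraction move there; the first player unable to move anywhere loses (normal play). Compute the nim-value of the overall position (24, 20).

Heap A, S = {5, 7}:
n :  0  1  2  3  4  5  6  7  8  9 10 11 12 13 14 15 16 17 18 19 20 21 22 23 24
G :  0  0  0  0  0  1  1  1  1  1  2  2  0  0  0  0  0  1  1  1  1  1  2  2  0
G_A(24) = 0.
Heap B, S = {2, 3, 5, 6, 9}:
n :  0  1  2  3  4  5  6  7  8  9 10 11 12 13 14 15 16 17 18 19 20
G :  0  0  1  1  2  2  3  3  0  4  1  5  0  4  1  2  0  3  1  2  0
G_B(20) = 0.
Combined Grundy value = 0 ⊕ 0 = 0.

0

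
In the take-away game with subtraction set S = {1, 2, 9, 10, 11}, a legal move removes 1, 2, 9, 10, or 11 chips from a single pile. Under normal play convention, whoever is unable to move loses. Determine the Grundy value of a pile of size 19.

1

G(0) = 0
G(1) = mex{0} = 1
G(2) = mex{1,0} = 2
G(3) = mex{2,1} = 0
G(4) = mex{0,2} = 1
G(5) = mex{1,0} = 2
G(6) = mex{2,1} = 0
G(7) = mex{0,2} = 1
G(8) = mex{1,0} = 2
G(9) = mex{2,1,0} = 3
G(10) = mex{3,2,1,0} = 4
G(11) = mex{4,3,2,1,0} = 5
G(12) = mex{5,4,0,2,1} = 3
G(13) = mex{3,5,1,0,2} = 4
G(14) = mex{4,3,2,1,0} = 5
G(15) = mex{5,4,0,2,1} = 3
G(16) = mex{3,5,1,0,2} = 4
G(17) = mex{4,3,2,1,0} = 5
G(18) = mex{5,4,3,2,1} = 0
G(19) = mex{0,5,4,3,2} = 1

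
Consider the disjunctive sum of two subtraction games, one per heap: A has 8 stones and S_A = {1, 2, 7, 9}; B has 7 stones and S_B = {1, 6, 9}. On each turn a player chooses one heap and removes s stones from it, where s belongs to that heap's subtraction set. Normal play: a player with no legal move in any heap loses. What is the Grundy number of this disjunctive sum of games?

2

Heap A, S = {1, 2, 7, 9}:
G(0) = 0
G(1) = mex{0} = 1
G(2) = mex{1,0} = 2
G(3) = mex{2,1} = 0
G(4) = mex{0,2} = 1
G(5) = mex{1,0} = 2
G(6) = mex{2,1} = 0
G(7) = mex{0,2,0} = 1
G(8) = mex{1,0,1} = 2
G_A(8) = 2.
Heap B, S = {1, 6, 9}:
G(0) = 0
G(1) = mex{0} = 1
G(2) = mex{1} = 0
G(3) = mex{0} = 1
G(4) = mex{1} = 0
G(5) = mex{0} = 1
G(6) = mex{1,0} = 2
G(7) = mex{2,1} = 0
G_B(7) = 0.
Combined Grundy value = 2 ⊕ 0 = 2.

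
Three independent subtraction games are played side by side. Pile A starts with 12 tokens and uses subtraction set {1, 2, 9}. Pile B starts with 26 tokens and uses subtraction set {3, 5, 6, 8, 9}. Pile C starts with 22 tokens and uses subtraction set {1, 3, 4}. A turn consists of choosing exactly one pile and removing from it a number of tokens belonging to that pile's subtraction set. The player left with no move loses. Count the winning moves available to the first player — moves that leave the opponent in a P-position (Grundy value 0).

4

Pile A, S = {1, 2, 9}:
n :  0  1  2  3  4  5  6  7  8  9 10 11 12
G :  0  1  2  0  1  2  0  1  2  3  0  1  2
G_A(12) = 2.
Pile B, S = {3, 5, 6, 8, 9}:
n :  0  1  2  3  4  5  6  7  8  9 10 11 12 13 14 15 16 17 18 19 20 21 22 23 24 25 26
G :  0  0  0  1  1  1  2  2  2  3  3  3  0  0  0  1  1  1  2  2  2  3  3  3  0  0  0
G_B(26) = 0.
Pile C, S = {1, 3, 4}:
n :  0  1  2  3  4  5  6  7  8  9 10 11 12 13 14 15 16 17 18 19 20 21 22
G :  0  1  0  1  2  3  2  0  1  0  1  2  3  2  0  1  0  1  2  3  2  0  1
G_C(22) = 1.
Combined Grundy value = 2 ⊕ 0 ⊕ 1 = 3.
A winning move leaves total XOR = 0, i.e. changes one component's Grundy value g to g ⊕ X where X is the current total.
Pile A: need g' = 2⊕3 = 1. Options: 12−1→G=1, 12−2→G=0, 12−9→G=0. Hits: 1.
Pile B: need g' = 0⊕3 = 3. Options: 26−3→G=3, 26−5→G=3, 26−6→G=2, 26−8→G=2, 26−9→G=1. Hits: 2.
Pile C: need g' = 1⊕3 = 2. Options: 22−1→G=0, 22−3→G=3, 22−4→G=2. Hits: 1.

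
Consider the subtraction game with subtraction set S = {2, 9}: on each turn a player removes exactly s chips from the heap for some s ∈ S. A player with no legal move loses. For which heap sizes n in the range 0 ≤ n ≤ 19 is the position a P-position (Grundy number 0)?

n :  0  1  2  3  4  5  6  7  8  9 10 11 12 13 14 15 16 17 18 19
G :  0  0  1  1  0  0  1  1  0  2  1  0  0  1  1  0  0  1  1  0
P-positions are exactly the n with G(n) = 0.

0, 1, 4, 5, 8, 11, 12, 15, 16, 19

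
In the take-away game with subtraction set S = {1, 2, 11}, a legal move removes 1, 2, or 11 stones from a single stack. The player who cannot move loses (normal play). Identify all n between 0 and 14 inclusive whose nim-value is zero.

0, 3, 6, 9, 12

n :  0  1  2  3  4  5  6  7  8  9 10 11 12 13 14
G :  0  1  2  0  1  2  0  1  2  0  1  2  0  1  2
P-positions are exactly the n with G(n) = 0.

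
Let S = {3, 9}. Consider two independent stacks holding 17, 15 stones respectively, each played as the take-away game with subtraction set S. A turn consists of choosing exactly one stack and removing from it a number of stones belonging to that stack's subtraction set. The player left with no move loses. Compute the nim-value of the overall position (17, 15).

0

All stacks use S = {3, 9}:
G(0) = 0
G(1) = mex{} = 0
G(2) = mex{} = 0
G(3) = mex{0} = 1
G(4) = mex{0} = 1
G(5) = mex{0} = 1
G(6) = mex{1} = 0
G(7) = mex{1} = 0
G(8) = mex{1} = 0
G(9) = mex{0,0} = 1
G(10) = mex{0,0} = 1
G(11) = mex{0,0} = 1
G(12) = mex{1,1} = 0
G(13) = mex{1,1} = 0
G(14) = mex{1,1} = 0
G(15) = mex{0,0} = 1
G(16) = mex{0,0} = 1
G(17) = mex{0,0} = 1
Stack A: G(17) = 1.
Stack B: G(15) = 1.
Combined Grundy value = 1 ⊕ 1 = 0.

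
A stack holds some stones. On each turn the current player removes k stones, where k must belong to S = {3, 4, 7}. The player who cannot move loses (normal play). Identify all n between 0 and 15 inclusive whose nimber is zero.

n :  0  1  2  3  4  5  6  7  8  9 10 11 12 13 14 15
G :  0  0  0  1  1  1  2  2  2  3  0  0  0  1  1  1
P-positions are exactly the n with G(n) = 0.

0, 1, 2, 10, 11, 12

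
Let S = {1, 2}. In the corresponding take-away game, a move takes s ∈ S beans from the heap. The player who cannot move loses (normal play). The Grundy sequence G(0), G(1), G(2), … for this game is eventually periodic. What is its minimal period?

3

n :  0  1  2  3  4  5  6  7  8  9 10 11 12 13 14
G :  0  1  2  0  1  2  0  1  2  0  1  2  0  1  2
G(n+3) = G(n) holds for n = 0,…,1 (a full window of length max(S) = 2), so the sequence is purely periodic with period 3.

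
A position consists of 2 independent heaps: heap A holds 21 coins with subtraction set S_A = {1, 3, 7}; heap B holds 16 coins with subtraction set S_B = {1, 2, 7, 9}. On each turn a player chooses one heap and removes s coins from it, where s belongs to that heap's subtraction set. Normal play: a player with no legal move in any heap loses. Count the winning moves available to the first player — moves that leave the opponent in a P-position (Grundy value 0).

2

Heap A, S = {1, 3, 7}:
n :  0  1  2  3  4  5  6  7  8  9 10 11 12 13 14 15 16 17 18 19 20 21
G :  0  1  0  1  0  1  0  1  0  1  0  1  0  1  0  1  0  1  0  1  0  1
G_A(21) = 1.
Heap B, S = {1, 2, 7, 9}:
G(0) = 0
G(1) = mex{0} = 1
G(2) = mex{1,0} = 2
G(3) = mex{2,1} = 0
G(4) = mex{0,2} = 1
G(5) = mex{1,0} = 2
G(6) = mex{2,1} = 0
G(7) = mex{0,2,0} = 1
G(8) = mex{1,0,1} = 2
G(9) = mex{2,1,2,0} = 3
G(10) = mex{3,2,0,1} = 4
G(11) = mex{4,3,1,2} = 0
G(12) = mex{0,4,2,0} = 1
G(13) = mex{1,0,0,1} = 2
G(14) = mex{2,1,1,2} = 0
G(15) = mex{0,2,2,0} = 1
G(16) = mex{1,0,3,1} = 2
G_B(16) = 2.
Combined Grundy value = 1 ⊕ 2 = 3.
A winning move leaves total XOR = 0, i.e. changes one component's Grundy value g to g ⊕ X where X is the current total.
Heap A: need g' = 1⊕3 = 2. Options: 21−1→G=0, 21−3→G=0, 21−7→G=0. Hits: 0.
Heap B: need g' = 2⊕3 = 1. Options: 16−1→G=1, 16−2→G=0, 16−7→G=3, 16−9→G=1. Hits: 2.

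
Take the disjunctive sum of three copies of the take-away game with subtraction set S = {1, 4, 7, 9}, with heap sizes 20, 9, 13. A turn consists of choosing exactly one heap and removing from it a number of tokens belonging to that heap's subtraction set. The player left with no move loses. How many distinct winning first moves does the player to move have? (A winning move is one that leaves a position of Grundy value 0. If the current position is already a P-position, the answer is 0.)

All heaps use S = {1, 4, 7, 9}:
G(0) = 0
G(1) = mex{0} = 1
G(2) = mex{1} = 0
G(3) = mex{0} = 1
G(4) = mex{1,0} = 2
G(5) = mex{2,1} = 0
G(6) = mex{0,0} = 1
G(7) = mex{1,1,0} = 2
G(8) = mex{2,2,1} = 0
G(9) = mex{0,0,0,0} = 1
G(10) = mex{1,1,1,1} = 0
G(11) = mex{0,2,2,0} = 1
G(12) = mex{1,0,0,1} = 2
G(13) = mex{2,1,1,2} = 0
G(14) = mex{0,0,2,0} = 1
G(15) = mex{1,1,0,1} = 2
G(16) = mex{2,2,1,2} = 0
G(17) = mex{0,0,0,0} = 1
G(18) = mex{1,1,1,1} = 0
G(19) = mex{0,2,2,0} = 1
G(20) = mex{1,0,0,1} = 2
Heap A: G(20) = 2.
Heap B: G(9) = 1.
Heap C: G(13) = 0.
Combined Grundy value = 2 ⊕ 1 ⊕ 0 = 3.
A winning move leaves total XOR = 0, i.e. changes one component's Grundy value g to g ⊕ X where X is the current total.
Heap A: need g' = 2⊕3 = 1. Options: 20−1→G=1, 20−4→G=0, 20−7→G=0, 20−9→G=1. Hits: 2.
Heap B: need g' = 1⊕3 = 2. Options: 9−1→G=0, 9−4→G=0, 9−7→G=0, 9−9→G=0. Hits: 0.
Heap C: need g' = 0⊕3 = 3. Options: 13−1→G=2, 13−4→G=1, 13−7→G=1, 13−9→G=2. Hits: 0.

2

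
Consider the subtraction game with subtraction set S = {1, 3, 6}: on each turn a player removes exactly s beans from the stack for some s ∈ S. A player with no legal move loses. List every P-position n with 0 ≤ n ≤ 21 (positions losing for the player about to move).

n :  0  1  2  3  4  5  6  7  8  9 10 11 12 13 14 15 16 17 18 19 20 21
G :  0  1  0  1  0  1  2  3  2  0  1  0  1  0  1  2  3  2  0  1  0  1
P-positions are exactly the n with G(n) = 0.

0, 2, 4, 9, 11, 13, 18, 20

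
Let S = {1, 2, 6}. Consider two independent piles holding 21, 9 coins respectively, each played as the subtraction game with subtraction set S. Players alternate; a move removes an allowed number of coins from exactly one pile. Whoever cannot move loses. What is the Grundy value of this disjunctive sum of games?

All piles use S = {1, 2, 6}:
n :  0  1  2  3  4  5  6  7  8  9 10 11 12 13 14 15 16 17 18 19 20 21
G :  0  1  2  0  1  2  3  0  1  2  0  1  2  3  0  1  2  0  1  2  3  0
Pile A: G(21) = 0.
Pile B: G(9) = 2.
Combined Grundy value = 0 ⊕ 2 = 2.

2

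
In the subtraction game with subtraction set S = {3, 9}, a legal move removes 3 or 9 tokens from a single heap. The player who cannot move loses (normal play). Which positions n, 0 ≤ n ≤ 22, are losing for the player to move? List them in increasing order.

0, 1, 2, 6, 7, 8, 12, 13, 14, 18, 19, 20

G(0) = 0
G(1) = mex{} = 0
G(2) = mex{} = 0
G(3) = mex{0} = 1
G(4) = mex{0} = 1
G(5) = mex{0} = 1
G(6) = mex{1} = 0
G(7) = mex{1} = 0
G(8) = mex{1} = 0
G(9) = mex{0,0} = 1
G(10) = mex{0,0} = 1
G(11) = mex{0,0} = 1
G(12) = mex{1,1} = 0
G(13) = mex{1,1} = 0
G(14) = mex{1,1} = 0
G(15) = mex{0,0} = 1
G(16) = mex{0,0} = 1
G(17) = mex{0,0} = 1
G(18) = mex{1,1} = 0
G(19) = mex{1,1} = 0
G(20) = mex{1,1} = 0
G(21) = mex{0,0} = 1
G(22) = mex{0,0} = 1
P-positions are exactly the n with G(n) = 0.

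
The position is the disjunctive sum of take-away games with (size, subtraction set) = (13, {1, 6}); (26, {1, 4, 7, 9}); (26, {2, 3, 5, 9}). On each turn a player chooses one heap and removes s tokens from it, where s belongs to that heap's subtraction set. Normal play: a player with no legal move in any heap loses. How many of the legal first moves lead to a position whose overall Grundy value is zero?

0

Heap A, S = {1, 6}:
G(0) = 0
G(1) = mex{0} = 1
G(2) = mex{1} = 0
G(3) = mex{0} = 1
G(4) = mex{1} = 0
G(5) = mex{0} = 1
G(6) = mex{1,0} = 2
G(7) = mex{2,1} = 0
G(8) = mex{0,0} = 1
G(9) = mex{1,1} = 0
G(10) = mex{0,0} = 1
G(11) = mex{1,1} = 0
G(12) = mex{0,2} = 1
G(13) = mex{1,0} = 2
G_A(13) = 2.
Heap B, S = {1, 4, 7, 9}:
G(0) = 0
G(1) = mex{0} = 1
G(2) = mex{1} = 0
G(3) = mex{0} = 1
G(4) = mex{1,0} = 2
G(5) = mex{2,1} = 0
G(6) = mex{0,0} = 1
G(7) = mex{1,1,0} = 2
G(8) = mex{2,2,1} = 0
G(9) = mex{0,0,0,0} = 1
G(10) = mex{1,1,1,1} = 0
G(11) = mex{0,2,2,0} = 1
G(12) = mex{1,0,0,1} = 2
G(13) = mex{2,1,1,2} = 0
G(14) = mex{0,0,2,0} = 1
G(15) = mex{1,1,0,1} = 2
G(16) = mex{2,2,1,2} = 0
G(17) = mex{0,0,0,0} = 1
G(18) = mex{1,1,1,1} = 0
G(19) = mex{0,2,2,0} = 1
G(20) = mex{1,0,0,1} = 2
G(21) = mex{2,1,1,2} = 0
G(22) = mex{0,0,2,0} = 1
G(23) = mex{1,1,0,1} = 2
G(24) = mex{2,2,1,2} = 0
G(25) = mex{0,0,0,0} = 1
G(26) = mex{1,1,1,1} = 0
G_B(26) = 0.
Heap C, S = {2, 3, 5, 9}:
G(0) = 0
G(1) = mex{} = 0
G(2) = mex{0} = 1
G(3) = mex{0,0} = 1
G(4) = mex{1,0} = 2
G(5) = mex{1,1,0} = 2
G(6) = mex{2,1,0} = 3
G(7) = mex{2,2,1} = 0
G(8) = mex{3,2,1} = 0
G(9) = mex{0,3,2,0} = 1
G(10) = mex{0,0,2,0} = 1
G(11) = mex{1,0,3,1} = 2
G(12) = mex{1,1,0,1} = 2
G(13) = mex{2,1,0,2} = 3
G(14) = mex{2,2,1,2} = 0
G(15) = mex{3,2,1,3} = 0
G(16) = mex{0,3,2,0} = 1
G(17) = mex{0,0,2,0} = 1
G(18) = mex{1,0,3,1} = 2
G(19) = mex{1,1,0,1} = 2
G(20) = mex{2,1,0,2} = 3
G(21) = mex{2,2,1,2} = 0
G(22) = mex{3,2,1,3} = 0
G(23) = mex{0,3,2,0} = 1
G(24) = mex{0,0,2,0} = 1
G(25) = mex{1,0,3,1} = 2
G(26) = mex{1,1,0,1} = 2
G_C(26) = 2.
Combined Grundy value = 2 ⊕ 0 ⊕ 2 = 0.
A winning move leaves total XOR = 0, i.e. changes one component's Grundy value g to g ⊕ X where X is the current total.
Heap A: target g' = 2⊕0 = 2, but every legal move changes the Grundy value (mex property), so 0 moves.
Heap B: target g' = 0⊕0 = 0, but every legal move changes the Grundy value (mex property), so 0 moves.
Heap C: target g' = 2⊕0 = 2, but every legal move changes the Grundy value (mex property), so 0 moves.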